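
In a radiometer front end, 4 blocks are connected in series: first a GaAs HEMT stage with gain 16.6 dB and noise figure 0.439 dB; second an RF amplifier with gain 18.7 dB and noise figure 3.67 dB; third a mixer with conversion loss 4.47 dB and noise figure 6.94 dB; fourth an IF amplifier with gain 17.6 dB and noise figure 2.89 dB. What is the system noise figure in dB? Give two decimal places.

0.56 dB

Convert to linear (a loss of L dB is a gain of −L dB): F_i = 10^(NF_i/10), G_i = 10^(G_i,dB/10)
  Stage 1: F_1 = 10^(0.439/10) = 1.106, G_1 = 10^(16.6/10) = 45.71
  Stage 2: F_2 = 10^(3.67/10) = 2.328, G_2 = 10^(18.7/10) = 74.13
  Stage 3: F_3 = 10^(6.94/10) = 4.943, G_3 = 10^(−4.47/10) = 0.3573
  Stage 4: F_4 = 10^(2.89/10) = 1.945, G_4 = 10^(17.6/10) = 57.54
Friis cascade:
  F = 1.106 + (2.328 − 1)/45.71 + (4.943 − 1)/3388 + (1.945 − 1)/1211 = 1.137
NF = 10 log₁₀(1.137) = 0.56 dB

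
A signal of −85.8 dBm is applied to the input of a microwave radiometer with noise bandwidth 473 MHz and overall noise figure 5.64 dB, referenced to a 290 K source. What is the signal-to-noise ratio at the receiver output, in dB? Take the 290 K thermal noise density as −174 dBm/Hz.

Noise floor: N = −174 + 10 log₁₀(B) + NF
10 log₁₀(4.73×10⁸) = 86.75 dB
N = −174 + 86.75 + 5.64 = −81.61 dBm
SNR = P_sig − N = −85.8 − (−81.61) = −4.19 dB → −4.2 dB

−4.2 dB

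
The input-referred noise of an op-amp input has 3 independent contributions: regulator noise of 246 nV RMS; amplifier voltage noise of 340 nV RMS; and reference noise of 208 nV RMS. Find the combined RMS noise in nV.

Uncorrelated sources add in power (mean-square): V_tot = √(ΣV_i²)
V_tot = √[(2.46×10⁻⁷)² + (3.40×10⁻⁷)² + (2.08×10⁻⁷)²] = 4.68×10⁻⁷ V = 468 nV

468 nV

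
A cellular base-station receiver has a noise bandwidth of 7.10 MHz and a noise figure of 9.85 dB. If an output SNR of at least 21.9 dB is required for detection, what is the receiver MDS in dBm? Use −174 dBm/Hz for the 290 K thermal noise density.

−73.7 dBm

Sensitivity = −174 + 10 log₁₀(B) + NF + SNR_min
= −174 + 68.51 + 9.85 + 21.9
= −73.74 dBm → −73.7 dBm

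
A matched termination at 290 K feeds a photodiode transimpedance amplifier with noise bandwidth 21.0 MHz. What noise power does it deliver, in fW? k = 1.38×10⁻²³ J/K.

84.0 fW

P_n = kTB = 1.38×10⁻²³ × 290 × 2.10×10⁷ = 8.40×10⁻¹⁴ W = 84.0 fW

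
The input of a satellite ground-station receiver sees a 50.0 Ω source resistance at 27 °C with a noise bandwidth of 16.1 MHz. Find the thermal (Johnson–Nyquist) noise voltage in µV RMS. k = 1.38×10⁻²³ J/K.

3.65 µV

T = 27 °C + 273.15 = 300.15 K
V_n = √(4kTRB)
4kTRB = 4 × 1.38×10⁻²³ × 300.15 × 5.00×10¹ × 1.61×10⁷ = 1.33×10⁻¹¹ V²
V_n = √(1.33×10⁻¹¹) = 3.65×10⁻⁶ V = 3.65 µV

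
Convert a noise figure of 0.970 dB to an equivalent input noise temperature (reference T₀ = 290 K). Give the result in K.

F = 10^(0.970/10) = 1.25026
T_e = (F − 1)·T₀ = (1.25026 − 1) × 290 = 72.6 K

72.6 K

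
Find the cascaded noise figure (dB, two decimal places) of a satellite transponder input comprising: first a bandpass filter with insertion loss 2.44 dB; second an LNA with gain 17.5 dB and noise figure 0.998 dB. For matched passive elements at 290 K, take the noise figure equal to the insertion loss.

Convert to linear (a loss of L dB is a gain of −L dB): F_i = 10^(NF_i/10), G_i = 10^(G_i,dB/10)
  Stage 1: F_1 = 10^(2.44/10) = 1.754, G_1 = 10^(−2.44/10) = 0.5702
  Stage 2: F_2 = 10^(0.998/10) = 1.258, G_2 = 10^(17.5/10) = 56.23
Friis cascade:
  F = 1.754 + (1.258 − 1)/0.5702 = 2.207
NF = 10 log₁₀(2.207) = 3.44 dB

3.44 dB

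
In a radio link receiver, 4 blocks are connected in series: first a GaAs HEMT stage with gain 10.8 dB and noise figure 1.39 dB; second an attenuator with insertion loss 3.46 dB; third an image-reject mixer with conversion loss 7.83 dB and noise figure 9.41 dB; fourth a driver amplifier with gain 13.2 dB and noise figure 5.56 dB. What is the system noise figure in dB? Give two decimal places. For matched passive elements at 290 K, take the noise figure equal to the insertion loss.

7.64 dB

Convert to linear (a loss of L dB is a gain of −L dB): F_i = 10^(NF_i/10), G_i = 10^(G_i,dB/10)
  Stage 1: F_1 = 10^(1.39/10) = 1.377, G_1 = 10^(10.8/10) = 12.02
  Stage 2: F_2 = 10^(3.46/10) = 2.218, G_2 = 10^(−3.46/10) = 0.4508
  Stage 3: F_3 = 10^(9.41/10) = 8.730, G_3 = 10^(−7.83/10) = 0.1648
  Stage 4: F_4 = 10^(5.56/10) = 3.597, G_4 = 10^(13.2/10) = 20.89
Friis cascade:
  F = 1.377 + (2.218 − 1)/12.02 + (8.730 − 1)/5.420 + (3.597 − 1)/0.8933 = 5.812
NF = 10 log₁₀(5.812) = 7.64 dB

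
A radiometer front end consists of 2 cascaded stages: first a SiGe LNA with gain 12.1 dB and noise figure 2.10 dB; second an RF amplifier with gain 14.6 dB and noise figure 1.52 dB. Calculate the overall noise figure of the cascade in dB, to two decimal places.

Convert to linear (a loss of L dB is a gain of −L dB): F_i = 10^(NF_i/10), G_i = 10^(G_i,dB/10)
  Stage 1: F_1 = 10^(2.10/10) = 1.622, G_1 = 10^(12.1/10) = 16.22
  Stage 2: F_2 = 10^(1.52/10) = 1.419, G_2 = 10^(14.6/10) = 28.84
Friis cascade:
  F = 1.622 + (1.419 − 1)/16.22 = 1.648
NF = 10 log₁₀(1.648) = 2.17 dB

2.17 dB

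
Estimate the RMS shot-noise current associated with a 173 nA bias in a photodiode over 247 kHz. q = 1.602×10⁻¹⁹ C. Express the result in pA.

117 pA

I_n = √(2qI·B)
2qI·B = 2 × 1.602×10⁻¹⁹ × 1.73×10⁻⁷ × 2.47×10⁵ = 1.37×10⁻²⁰ A²
I_n = √(1.37×10⁻²⁰) = 1.17×10⁻¹⁰ A = 117 pA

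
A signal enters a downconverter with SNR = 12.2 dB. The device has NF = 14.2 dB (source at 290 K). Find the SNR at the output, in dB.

By definition F = SNR_in/SNR_out, so in dB: SNR_out = SNR_in − NF
SNR_out = 12.2 − 14.2 = −2.0 dB

−2.0 dB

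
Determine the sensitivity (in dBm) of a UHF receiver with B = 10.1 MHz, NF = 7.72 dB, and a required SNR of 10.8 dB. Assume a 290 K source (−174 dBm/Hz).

Sensitivity = −174 + 10 log₁₀(B) + NF + SNR_min
= −174 + 70.04 + 7.72 + 10.8
= −85.44 dBm → −85.4 dBm

−85.4 dBm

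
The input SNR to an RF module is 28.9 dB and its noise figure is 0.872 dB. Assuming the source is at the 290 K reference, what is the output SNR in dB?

By definition F = SNR_in/SNR_out, so in dB: SNR_out = SNR_in − NF
SNR_out = 28.9 − 0.872 = 28.028 dB

28.028 dB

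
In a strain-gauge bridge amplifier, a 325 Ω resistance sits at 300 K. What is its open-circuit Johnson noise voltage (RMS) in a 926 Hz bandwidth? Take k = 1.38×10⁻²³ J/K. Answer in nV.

V_n = √(4kTRB)
4kTRB = 4 × 1.38×10⁻²³ × 300 × 3.25×10² × 9.26×10² = 4.98×10⁻¹⁵ V²
V_n = √(4.98×10⁻¹⁵) = 7.06×10⁻⁸ V = 70.6 nV

70.6 nV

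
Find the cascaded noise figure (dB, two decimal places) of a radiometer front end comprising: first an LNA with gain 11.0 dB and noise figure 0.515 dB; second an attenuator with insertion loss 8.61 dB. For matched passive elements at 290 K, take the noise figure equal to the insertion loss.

Convert to linear (a loss of L dB is a gain of −L dB): F_i = 10^(NF_i/10), G_i = 10^(G_i,dB/10)
  Stage 1: F_1 = 10^(0.515/10) = 1.126, G_1 = 10^(11.0/10) = 12.59
  Stage 2: F_2 = 10^(8.61/10) = 7.261, G_2 = 10^(−8.61/10) = 0.1377
Friis cascade:
  F = 1.126 + (7.261 − 1)/12.59 = 1.623
NF = 10 log₁₀(1.623) = 2.10 dB

2.10 dB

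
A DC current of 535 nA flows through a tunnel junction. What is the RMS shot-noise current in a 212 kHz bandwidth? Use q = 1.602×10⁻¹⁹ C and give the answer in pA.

I_n = √(2qI·B)
2qI·B = 2 × 1.602×10⁻¹⁹ × 5.35×10⁻⁷ × 2.12×10⁵ = 3.63×10⁻²⁰ A²
I_n = √(3.63×10⁻²⁰) = 1.91×10⁻¹⁰ A = 191 pA

191 pA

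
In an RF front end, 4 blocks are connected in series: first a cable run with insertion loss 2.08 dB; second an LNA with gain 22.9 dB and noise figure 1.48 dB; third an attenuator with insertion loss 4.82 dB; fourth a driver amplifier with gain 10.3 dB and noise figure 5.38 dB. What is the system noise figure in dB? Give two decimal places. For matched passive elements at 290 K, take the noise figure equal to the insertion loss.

Convert to linear (a loss of L dB is a gain of −L dB): F_i = 10^(NF_i/10), G_i = 10^(G_i,dB/10)
  Stage 1: F_1 = 10^(2.08/10) = 1.614, G_1 = 10^(−2.08/10) = 0.6194
  Stage 2: F_2 = 10^(1.48/10) = 1.406, G_2 = 10^(22.9/10) = 195.0
  Stage 3: F_3 = 10^(4.82/10) = 3.034, G_3 = 10^(−4.82/10) = 0.3296
  Stage 4: F_4 = 10^(5.38/10) = 3.451, G_4 = 10^(10.3/10) = 10.72
Friis cascade:
  F = 1.614 + (1.406 − 1)/0.6194 + (3.034 − 1)/120.8 + (3.451 − 1)/39.81 = 2.348
NF = 10 log₁₀(2.348) = 3.71 dB

3.71 dB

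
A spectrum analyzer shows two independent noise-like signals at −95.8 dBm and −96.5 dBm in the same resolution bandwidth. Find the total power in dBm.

−93.1 dBm

Convert to linear, add, convert back:
P₁ = 2.63×10⁻¹³ W, P₂ = 2.24×10⁻¹³ W
P_tot = 4.87×10⁻¹³ W → 10 log₁₀(P_tot / 10⁻³) = −93.1 dBm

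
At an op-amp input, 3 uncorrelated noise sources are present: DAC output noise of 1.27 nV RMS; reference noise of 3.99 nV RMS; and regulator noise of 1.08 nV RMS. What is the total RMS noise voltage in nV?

4.32 nV

Uncorrelated sources add in power (mean-square): V_tot = √(ΣV_i²)
V_tot = √[(1.27×10⁻⁹)² + (3.99×10⁻⁹)² + (1.08×10⁻⁹)²] = 4.32×10⁻⁹ V = 4.32 nV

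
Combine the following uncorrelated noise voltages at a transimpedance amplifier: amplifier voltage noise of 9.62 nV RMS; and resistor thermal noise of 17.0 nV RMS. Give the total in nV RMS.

19.5 nV

Uncorrelated sources add in power (mean-square): V_tot = √(ΣV_i²)
V_tot = √[(9.62×10⁻⁹)² + (1.70×10⁻⁸)²] = 1.95×10⁻⁸ V = 19.5 nV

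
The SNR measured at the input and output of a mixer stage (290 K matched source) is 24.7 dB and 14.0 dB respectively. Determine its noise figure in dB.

10.7 dB

NF (dB) = SNR_in(dB) − SNR_out(dB) when the source is at T₀
NF = 24.7 − 14.0 = 10.7 dB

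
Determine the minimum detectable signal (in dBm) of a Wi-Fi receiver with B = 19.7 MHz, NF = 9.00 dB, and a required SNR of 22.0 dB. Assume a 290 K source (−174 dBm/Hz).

Sensitivity = −174 + 10 log₁₀(B) + NF + SNR_min
= −174 + 72.94 + 9.00 + 22.0
= −70.06 dBm → −70.1 dBm

−70.1 dBm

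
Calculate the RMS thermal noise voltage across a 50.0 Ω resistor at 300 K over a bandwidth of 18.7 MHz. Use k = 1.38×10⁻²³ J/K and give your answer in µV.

V_n = √(4kTRB)
4kTRB = 4 × 1.38×10⁻²³ × 300 × 5.00×10¹ × 1.87×10⁷ = 1.55×10⁻¹¹ V²
V_n = √(1.55×10⁻¹¹) = 3.93×10⁻⁶ V = 3.93 µV

3.93 µV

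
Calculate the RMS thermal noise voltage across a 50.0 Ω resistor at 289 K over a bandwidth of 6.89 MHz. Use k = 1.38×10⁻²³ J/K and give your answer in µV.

V_n = √(4kTRB)
4kTRB = 4 × 1.38×10⁻²³ × 289 × 5.00×10¹ × 6.89×10⁶ = 5.50×10⁻¹² V²
V_n = √(5.50×10⁻¹²) = 2.34×10⁻⁶ V = 2.34 µV

2.34 µV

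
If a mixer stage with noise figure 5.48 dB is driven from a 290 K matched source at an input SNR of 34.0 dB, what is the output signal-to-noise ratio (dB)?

28.52 dB

By definition F = SNR_in/SNR_out, so in dB: SNR_out = SNR_in − NF
SNR_out = 34.0 − 5.48 = 28.52 dB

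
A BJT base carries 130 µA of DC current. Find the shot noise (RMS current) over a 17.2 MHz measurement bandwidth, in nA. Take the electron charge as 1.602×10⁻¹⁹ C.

26.8 nA

I_n = √(2qI·B)
2qI·B = 2 × 1.602×10⁻¹⁹ × 1.30×10⁻⁴ × 1.72×10⁷ = 7.16×10⁻¹⁶ A²
I_n = √(7.16×10⁻¹⁶) = 2.68×10⁻⁸ A = 26.8 nA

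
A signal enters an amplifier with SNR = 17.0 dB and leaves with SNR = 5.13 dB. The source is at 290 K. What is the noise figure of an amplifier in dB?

11.87 dB

NF (dB) = SNR_in(dB) − SNR_out(dB) when the source is at T₀
NF = 17.0 − 5.13 = 11.87 dB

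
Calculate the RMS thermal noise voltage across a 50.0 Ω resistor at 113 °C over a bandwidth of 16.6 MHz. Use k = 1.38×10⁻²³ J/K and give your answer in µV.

T = 113 °C + 273.15 = 386.15 K
V_n = √(4kTRB)
4kTRB = 4 × 1.38×10⁻²³ × 386.15 × 5.00×10¹ × 1.66×10⁷ = 1.77×10⁻¹¹ V²
V_n = √(1.77×10⁻¹¹) = 4.21×10⁻⁶ V = 4.21 µV

4.21 µV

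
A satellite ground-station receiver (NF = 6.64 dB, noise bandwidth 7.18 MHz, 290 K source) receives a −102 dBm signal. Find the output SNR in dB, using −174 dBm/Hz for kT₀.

Noise floor: N = −174 + 10 log₁₀(B) + NF
10 log₁₀(7.18×10⁶) = 68.56 dB
N = −174 + 68.56 + 6.64 = −98.80 dBm
SNR = P_sig − N = −102 − (−98.80) = −3.20 dB → −3.2 dB

−3.2 dB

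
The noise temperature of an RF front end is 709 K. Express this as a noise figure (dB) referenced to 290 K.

5.37 dB

F = 1 + T_e/T₀ = 1 + 709/290 = 3.44483
NF = 10 log₁₀(3.44483) = 5.37 dB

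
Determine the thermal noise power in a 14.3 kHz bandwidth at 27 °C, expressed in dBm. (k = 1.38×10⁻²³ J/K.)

T = 27 °C + 273.15 = 300.15 K
P_n = kTB = 1.38×10⁻²³ × 300.15 × 1.43×10⁴ = 5.92×10⁻¹⁷ W
In dBm: 10 log₁₀(5.92×10⁻¹⁷ / 10⁻³) = −132.3 dBm

−132.3 dBm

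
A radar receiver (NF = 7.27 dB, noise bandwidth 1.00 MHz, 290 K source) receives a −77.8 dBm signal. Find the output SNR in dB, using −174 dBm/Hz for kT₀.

Noise floor: N = −174 + 10 log₁₀(B) + NF
10 log₁₀(1.00×10⁶) = 60 dB
N = −174 + 60 + 7.27 = −106.73 dBm
SNR = P_sig − N = −77.8 − (−106.73) = 28.93 dB → 28.9 dB

28.9 dB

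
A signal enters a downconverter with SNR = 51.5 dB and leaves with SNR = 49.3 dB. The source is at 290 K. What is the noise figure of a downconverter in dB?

NF (dB) = SNR_in(dB) − SNR_out(dB) when the source is at T₀
NF = 51.5 − 49.3 = 2.2 dB

2.2 dB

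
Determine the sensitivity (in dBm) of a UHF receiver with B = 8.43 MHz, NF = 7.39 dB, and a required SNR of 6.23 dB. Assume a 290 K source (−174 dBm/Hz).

−91.1 dBm

Sensitivity = −174 + 10 log₁₀(B) + NF + SNR_min
= −174 + 69.26 + 7.39 + 6.23
= −91.12 dBm → −91.1 dBm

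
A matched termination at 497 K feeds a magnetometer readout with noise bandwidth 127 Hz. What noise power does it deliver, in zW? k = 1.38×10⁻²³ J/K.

871 zW

P_n = kTB = 1.38×10⁻²³ × 497 × 1.27×10² = 8.71×10⁻¹⁹ W = 871 zW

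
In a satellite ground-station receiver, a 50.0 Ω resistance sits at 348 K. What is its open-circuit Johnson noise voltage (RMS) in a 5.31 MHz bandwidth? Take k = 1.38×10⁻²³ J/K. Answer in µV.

V_n = √(4kTRB)
4kTRB = 4 × 1.38×10⁻²³ × 348 × 5.00×10¹ × 5.31×10⁶ = 5.10×10⁻¹² V²
V_n = √(5.10×10⁻¹²) = 2.26×10⁻⁶ V = 2.26 µV

2.26 µV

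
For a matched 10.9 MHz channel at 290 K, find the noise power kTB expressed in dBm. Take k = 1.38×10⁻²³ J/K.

P_n = kTB = 1.38×10⁻²³ × 290 × 1.09×10⁷ = 4.36×10⁻¹⁴ W
In dBm: 10 log₁₀(4.36×10⁻¹⁴ / 10⁻³) = −103.6 dBm

−103.6 dBm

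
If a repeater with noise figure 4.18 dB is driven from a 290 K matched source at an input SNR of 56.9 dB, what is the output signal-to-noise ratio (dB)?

By definition F = SNR_in/SNR_out, so in dB: SNR_out = SNR_in − NF
SNR_out = 56.9 − 4.18 = 52.72 dB

52.72 dB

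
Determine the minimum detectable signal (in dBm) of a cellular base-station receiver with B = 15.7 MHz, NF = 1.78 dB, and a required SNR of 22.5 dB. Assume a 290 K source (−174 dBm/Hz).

Sensitivity = −174 + 10 log₁₀(B) + NF + SNR_min
= −174 + 71.96 + 1.78 + 22.5
= −77.76 dBm → −77.8 dBm

−77.8 dBm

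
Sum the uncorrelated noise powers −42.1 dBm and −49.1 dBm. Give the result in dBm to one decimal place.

−41.3 dBm

Convert to linear, add, convert back:
P₁ = 6.17×10⁻⁸ W, P₂ = 1.23×10⁻⁸ W
P_tot = 7.40×10⁻⁸ W → 10 log₁₀(P_tot / 10⁻³) = −41.3 dBm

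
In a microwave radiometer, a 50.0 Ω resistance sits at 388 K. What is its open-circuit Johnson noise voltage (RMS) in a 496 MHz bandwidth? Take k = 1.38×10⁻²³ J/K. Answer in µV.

V_n = √(4kTRB)
4kTRB = 4 × 1.38×10⁻²³ × 388 × 5.00×10¹ × 4.96×10⁸ = 5.31×10⁻¹⁰ V²
V_n = √(5.31×10⁻¹⁰) = 2.30×10⁻⁵ V = 23.0 µV

23.0 µV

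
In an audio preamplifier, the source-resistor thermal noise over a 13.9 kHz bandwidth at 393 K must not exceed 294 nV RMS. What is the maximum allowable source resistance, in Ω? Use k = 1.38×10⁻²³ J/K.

Johnson–Nyquist: V_n = √(4kTRB) ⇒ R = V_n² / (4kTB)
4kTB = 4 × 1.38×10⁻²³ × 393 × 1.39×10⁴ = 3.02×10⁻¹⁶
R = (2.94×10⁻⁷)² / 3.02×10⁻¹⁶ = 2.87×10² Ω = 287 Ω

287 Ω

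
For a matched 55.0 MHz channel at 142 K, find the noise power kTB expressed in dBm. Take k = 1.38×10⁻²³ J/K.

P_n = kTB = 1.38×10⁻²³ × 142 × 5.50×10⁷ = 1.08×10⁻¹³ W
In dBm: 10 log₁₀(1.08×10⁻¹³ / 10⁻³) = −99.7 dBm

−99.7 dBm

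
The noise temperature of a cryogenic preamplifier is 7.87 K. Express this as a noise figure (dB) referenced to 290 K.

F = 1 + T_e/T₀ = 1 + 7.87/290 = 1.02714
NF = 10 log₁₀(1.02714) = 0.116 dB

0.116 dB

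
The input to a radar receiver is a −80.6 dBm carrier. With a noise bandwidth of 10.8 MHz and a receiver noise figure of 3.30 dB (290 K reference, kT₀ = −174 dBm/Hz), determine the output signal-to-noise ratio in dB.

Noise floor: N = −174 + 10 log₁₀(B) + NF
10 log₁₀(1.08×10⁷) = 70.33 dB
N = −174 + 70.33 + 3.30 = −100.37 dBm
SNR = P_sig − N = −80.6 − (−100.37) = 19.77 dB → 19.8 dB

19.8 dB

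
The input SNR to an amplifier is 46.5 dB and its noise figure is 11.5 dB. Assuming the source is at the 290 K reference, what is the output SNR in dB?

By definition F = SNR_in/SNR_out, so in dB: SNR_out = SNR_in − NF
SNR_out = 46.5 − 11.5 = 35.0 dB

35.0 dB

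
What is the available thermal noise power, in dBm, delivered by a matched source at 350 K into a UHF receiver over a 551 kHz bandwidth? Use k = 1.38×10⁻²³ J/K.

−115.7 dBm

P_n = kTB = 1.38×10⁻²³ × 350 × 5.51×10⁵ = 2.66×10⁻¹⁵ W
In dBm: 10 log₁₀(2.66×10⁻¹⁵ / 10⁻³) = −115.7 dBm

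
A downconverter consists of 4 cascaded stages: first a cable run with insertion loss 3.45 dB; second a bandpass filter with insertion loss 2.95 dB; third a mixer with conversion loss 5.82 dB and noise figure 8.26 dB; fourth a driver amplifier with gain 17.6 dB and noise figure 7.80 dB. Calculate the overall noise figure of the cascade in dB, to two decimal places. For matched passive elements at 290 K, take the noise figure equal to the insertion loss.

20.53 dB

Convert to linear (a loss of L dB is a gain of −L dB): F_i = 10^(NF_i/10), G_i = 10^(G_i,dB/10)
  Stage 1: F_1 = 10^(3.45/10) = 2.213, G_1 = 10^(−3.45/10) = 0.4519
  Stage 2: F_2 = 10^(2.95/10) = 1.972, G_2 = 10^(−2.95/10) = 0.5070
  Stage 3: F_3 = 10^(8.26/10) = 6.699, G_3 = 10^(−5.82/10) = 0.2618
  Stage 4: F_4 = 10^(7.80/10) = 6.026, G_4 = 10^(17.6/10) = 57.54
Friis cascade:
  F = 2.213 + (1.972 − 1)/0.4519 + (6.699 − 1)/0.2291 + (6.026 − 1)/0.05998 = 113.0
NF = 10 log₁₀(113.0) = 20.53 dB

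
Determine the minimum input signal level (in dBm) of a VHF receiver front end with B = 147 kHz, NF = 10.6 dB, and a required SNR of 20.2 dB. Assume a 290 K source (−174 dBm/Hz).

−91.5 dBm

Sensitivity = −174 + 10 log₁₀(B) + NF + SNR_min
= −174 + 51.67 + 10.6 + 20.2
= −91.53 dBm → −91.5 dBm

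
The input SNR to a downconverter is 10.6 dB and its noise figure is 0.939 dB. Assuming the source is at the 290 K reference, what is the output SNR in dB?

By definition F = SNR_in/SNR_out, so in dB: SNR_out = SNR_in − NF
SNR_out = 10.6 − 0.939 = 9.661 dB

9.661 dB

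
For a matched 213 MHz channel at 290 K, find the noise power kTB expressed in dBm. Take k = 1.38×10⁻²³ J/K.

P_n = kTB = 1.38×10⁻²³ × 290 × 2.13×10⁸ = 8.52×10⁻¹³ W
In dBm: 10 log₁₀(8.52×10⁻¹³ / 10⁻³) = −90.7 dBm

−90.7 dBm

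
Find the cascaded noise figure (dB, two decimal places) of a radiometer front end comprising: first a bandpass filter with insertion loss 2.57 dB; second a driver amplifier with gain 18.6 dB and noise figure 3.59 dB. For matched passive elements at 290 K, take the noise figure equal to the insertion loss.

Convert to linear (a loss of L dB is a gain of −L dB): F_i = 10^(NF_i/10), G_i = 10^(G_i,dB/10)
  Stage 1: F_1 = 10^(2.57/10) = 1.807, G_1 = 10^(−2.57/10) = 0.5534
  Stage 2: F_2 = 10^(3.59/10) = 2.286, G_2 = 10^(18.6/10) = 72.44
Friis cascade:
  F = 1.807 + (2.286 − 1)/0.5534 = 4.130
NF = 10 log₁₀(4.130) = 6.16 dB

6.16 dB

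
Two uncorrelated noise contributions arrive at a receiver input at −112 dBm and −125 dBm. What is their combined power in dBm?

Convert to linear, add, convert back:
P₁ = 6.31×10⁻¹⁵ W, P₂ = 3.16×10⁻¹⁶ W
P_tot = 6.63×10⁻¹⁵ W → 10 log₁₀(P_tot / 10⁻³) = −111.8 dBm

−111.8 dBm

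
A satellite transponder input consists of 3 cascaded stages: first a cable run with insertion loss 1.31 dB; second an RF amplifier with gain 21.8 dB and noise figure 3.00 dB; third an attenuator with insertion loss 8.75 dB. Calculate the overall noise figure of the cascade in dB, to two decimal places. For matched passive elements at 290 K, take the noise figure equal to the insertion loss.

4.40 dB

Convert to linear (a loss of L dB is a gain of −L dB): F_i = 10^(NF_i/10), G_i = 10^(G_i,dB/10)
  Stage 1: F_1 = 10^(1.31/10) = 1.352, G_1 = 10^(−1.31/10) = 0.7396
  Stage 2: F_2 = 10^(3.00/10) = 1.995, G_2 = 10^(21.8/10) = 151.4
  Stage 3: F_3 = 10^(8.75/10) = 7.499, G_3 = 10^(−8.75/10) = 0.1334
Friis cascade:
  F = 1.352 + (1.995 − 1)/0.7396 + (7.499 − 1)/111.9 = 2.756
NF = 10 log₁₀(2.756) = 4.40 dB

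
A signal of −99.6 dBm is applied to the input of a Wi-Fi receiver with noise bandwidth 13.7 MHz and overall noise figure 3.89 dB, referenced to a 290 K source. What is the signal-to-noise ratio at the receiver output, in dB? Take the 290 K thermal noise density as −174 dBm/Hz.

Noise floor: N = −174 + 10 log₁₀(B) + NF
10 log₁₀(1.37×10⁷) = 71.37 dB
N = −174 + 71.37 + 3.89 = −98.74 dBm
SNR = P_sig − N = −99.6 − (−98.74) = −0.86 dB → −0.9 dB

−0.9 dB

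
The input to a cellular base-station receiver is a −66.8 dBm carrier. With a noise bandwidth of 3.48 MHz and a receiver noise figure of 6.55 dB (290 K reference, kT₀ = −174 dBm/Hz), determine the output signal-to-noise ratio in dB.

35.2 dB

Noise floor: N = −174 + 10 log₁₀(B) + NF
10 log₁₀(3.48×10⁶) = 65.42 dB
N = −174 + 65.42 + 6.55 = −102.03 dBm
SNR = P_sig − N = −66.8 − (−102.03) = 35.23 dB → 35.2 dB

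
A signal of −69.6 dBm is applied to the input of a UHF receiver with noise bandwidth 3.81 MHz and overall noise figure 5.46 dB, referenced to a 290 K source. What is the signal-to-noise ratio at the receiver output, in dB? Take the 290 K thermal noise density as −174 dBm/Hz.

Noise floor: N = −174 + 10 log₁₀(B) + NF
10 log₁₀(3.81×10⁶) = 65.81 dB
N = −174 + 65.81 + 5.46 = −102.73 dBm
SNR = P_sig − N = −69.6 − (−102.73) = 33.13 dB → 33.1 dB

33.1 dB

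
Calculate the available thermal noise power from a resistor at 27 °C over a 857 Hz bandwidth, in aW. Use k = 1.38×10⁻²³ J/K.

3.55 aW

T = 27 °C + 273.15 = 300.15 K
P_n = kTB = 1.38×10⁻²³ × 300.15 × 8.57×10² = 3.55×10⁻¹⁸ W = 3.55 aW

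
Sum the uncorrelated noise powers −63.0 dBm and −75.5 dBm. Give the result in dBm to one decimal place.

Convert to linear, add, convert back:
P₁ = 5.01×10⁻¹⁰ W, P₂ = 2.82×10⁻¹¹ W
P_tot = 5.29×10⁻¹⁰ W → 10 log₁₀(P_tot / 10⁻³) = −62.8 dBm

−62.8 dBm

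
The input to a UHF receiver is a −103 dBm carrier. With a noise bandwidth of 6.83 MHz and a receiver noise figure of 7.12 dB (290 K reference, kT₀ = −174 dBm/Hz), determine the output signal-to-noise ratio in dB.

−4.5 dB

Noise floor: N = −174 + 10 log₁₀(B) + NF
10 log₁₀(6.83×10⁶) = 68.34 dB
N = −174 + 68.34 + 7.12 = −98.54 dBm
SNR = P_sig − N = −103 − (−98.54) = −4.46 dB → −4.5 dB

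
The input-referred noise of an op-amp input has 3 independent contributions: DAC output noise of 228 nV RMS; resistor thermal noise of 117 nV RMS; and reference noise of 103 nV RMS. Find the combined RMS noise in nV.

Uncorrelated sources add in power (mean-square): V_tot = √(ΣV_i²)
V_tot = √[(2.28×10⁻⁷)² + (1.17×10⁻⁷)² + (1.03×10⁻⁷)²] = 2.76×10⁻⁷ V = 276 nV

276 nV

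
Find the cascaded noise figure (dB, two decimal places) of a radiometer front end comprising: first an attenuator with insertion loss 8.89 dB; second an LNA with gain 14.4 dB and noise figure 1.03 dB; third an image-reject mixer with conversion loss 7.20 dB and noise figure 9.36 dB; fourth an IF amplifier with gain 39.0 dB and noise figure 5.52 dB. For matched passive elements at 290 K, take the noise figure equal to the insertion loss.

11.97 dB

Convert to linear (a loss of L dB is a gain of −L dB): F_i = 10^(NF_i/10), G_i = 10^(G_i,dB/10)
  Stage 1: F_1 = 10^(8.89/10) = 7.745, G_1 = 10^(−8.89/10) = 0.1291
  Stage 2: F_2 = 10^(1.03/10) = 1.268, G_2 = 10^(14.4/10) = 27.54
  Stage 3: F_3 = 10^(9.36/10) = 8.630, G_3 = 10^(−7.20/10) = 0.1905
  Stage 4: F_4 = 10^(5.52/10) = 3.565, G_4 = 10^(39.0/10) = 7943
Friis cascade:
  F = 7.745 + (1.268 − 1)/0.1291 + (8.630 − 1)/3.556 + (3.565 − 1)/0.6776 = 15.75
NF = 10 log₁₀(15.75) = 11.97 dB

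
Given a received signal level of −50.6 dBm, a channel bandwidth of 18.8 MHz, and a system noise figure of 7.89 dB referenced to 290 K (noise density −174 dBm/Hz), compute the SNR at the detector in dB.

42.8 dB

Noise floor: N = −174 + 10 log₁₀(B) + NF
10 log₁₀(1.88×10⁷) = 72.74 dB
N = −174 + 72.74 + 7.89 = −93.37 dBm
SNR = P_sig − N = −50.6 − (−93.37) = 42.77 dB → 42.8 dB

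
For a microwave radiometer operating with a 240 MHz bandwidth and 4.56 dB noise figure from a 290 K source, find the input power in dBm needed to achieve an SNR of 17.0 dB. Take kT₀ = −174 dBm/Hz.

Sensitivity = −174 + 10 log₁₀(B) + NF + SNR_min
= −174 + 83.8 + 4.56 + 17.0
= −68.64 dBm → −68.6 dBm

−68.6 dBm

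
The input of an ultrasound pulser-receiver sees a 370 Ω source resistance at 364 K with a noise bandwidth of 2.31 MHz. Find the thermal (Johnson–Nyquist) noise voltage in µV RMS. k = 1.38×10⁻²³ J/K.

4.14 µV

V_n = √(4kTRB)
4kTRB = 4 × 1.38×10⁻²³ × 364 × 3.70×10² × 2.31×10⁶ = 1.72×10⁻¹¹ V²
V_n = √(1.72×10⁻¹¹) = 4.14×10⁻⁶ V = 4.14 µV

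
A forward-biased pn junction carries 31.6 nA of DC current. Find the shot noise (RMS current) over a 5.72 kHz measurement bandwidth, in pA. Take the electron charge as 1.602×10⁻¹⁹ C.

I_n = √(2qI·B)
2qI·B = 2 × 1.602×10⁻¹⁹ × 3.16×10⁻⁸ × 5.72×10³ = 5.79×10⁻²³ A²
I_n = √(5.79×10⁻²³) = 7.61×10⁻¹² A = 7.61 pA

7.61 pA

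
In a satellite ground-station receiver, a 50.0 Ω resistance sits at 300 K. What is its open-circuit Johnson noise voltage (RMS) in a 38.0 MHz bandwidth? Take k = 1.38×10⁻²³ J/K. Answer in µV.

5.61 µV

V_n = √(4kTRB)
4kTRB = 4 × 1.38×10⁻²³ × 300 × 5.00×10¹ × 3.80×10⁷ = 3.15×10⁻¹¹ V²
V_n = √(3.15×10⁻¹¹) = 5.61×10⁻⁶ V = 5.61 µV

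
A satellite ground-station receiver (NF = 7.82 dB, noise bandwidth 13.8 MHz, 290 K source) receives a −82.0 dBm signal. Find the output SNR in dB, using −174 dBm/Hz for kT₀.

12.8 dB

Noise floor: N = −174 + 10 log₁₀(B) + NF
10 log₁₀(1.38×10⁷) = 71.4 dB
N = −174 + 71.4 + 7.82 = −94.78 dBm
SNR = P_sig − N = −82.0 − (−94.78) = 12.78 dB → 12.8 dB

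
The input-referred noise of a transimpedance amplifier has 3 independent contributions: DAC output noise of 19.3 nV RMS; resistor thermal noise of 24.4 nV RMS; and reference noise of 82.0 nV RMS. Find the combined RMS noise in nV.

87.7 nV

Uncorrelated sources add in power (mean-square): V_tot = √(ΣV_i²)
V_tot = √[(1.93×10⁻⁸)² + (2.44×10⁻⁸)² + (8.20×10⁻⁸)²] = 8.77×10⁻⁸ V = 87.7 nV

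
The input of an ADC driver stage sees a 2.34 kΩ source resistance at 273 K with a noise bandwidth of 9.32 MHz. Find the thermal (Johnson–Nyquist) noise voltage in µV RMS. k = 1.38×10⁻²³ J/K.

V_n = √(4kTRB)
4kTRB = 4 × 1.38×10⁻²³ × 273 × 2.34×10³ × 9.32×10⁶ = 3.29×10⁻¹⁰ V²
V_n = √(3.29×10⁻¹⁰) = 1.81×10⁻⁵ V = 18.1 µV

18.1 µV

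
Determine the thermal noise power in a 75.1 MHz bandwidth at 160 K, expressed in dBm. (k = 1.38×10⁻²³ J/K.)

−97.8 dBm

P_n = kTB = 1.38×10⁻²³ × 160 × 7.51×10⁷ = 1.66×10⁻¹³ W
In dBm: 10 log₁₀(1.66×10⁻¹³ / 10⁻³) = −97.8 dBm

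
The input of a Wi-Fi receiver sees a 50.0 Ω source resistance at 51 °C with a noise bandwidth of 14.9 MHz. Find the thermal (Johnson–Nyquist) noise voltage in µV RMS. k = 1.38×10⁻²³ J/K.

3.65 µV

T = 51 °C + 273.15 = 324.15 K
V_n = √(4kTRB)
4kTRB = 4 × 1.38×10⁻²³ × 324.15 × 5.00×10¹ × 1.49×10⁷ = 1.33×10⁻¹¹ V²
V_n = √(1.33×10⁻¹¹) = 3.65×10⁻⁶ V = 3.65 µV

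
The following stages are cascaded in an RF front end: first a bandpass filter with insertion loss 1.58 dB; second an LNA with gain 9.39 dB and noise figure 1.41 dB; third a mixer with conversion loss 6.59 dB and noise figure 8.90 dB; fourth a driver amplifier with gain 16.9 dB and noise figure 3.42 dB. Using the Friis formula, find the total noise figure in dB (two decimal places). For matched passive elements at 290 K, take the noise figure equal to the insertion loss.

Convert to linear (a loss of L dB is a gain of −L dB): F_i = 10^(NF_i/10), G_i = 10^(G_i,dB/10)
  Stage 1: F_1 = 10^(1.58/10) = 1.439, G_1 = 10^(−1.58/10) = 0.6950
  Stage 2: F_2 = 10^(1.41/10) = 1.384, G_2 = 10^(9.39/10) = 8.690
  Stage 3: F_3 = 10^(8.90/10) = 7.762, G_3 = 10^(−6.59/10) = 0.2193
  Stage 4: F_4 = 10^(3.42/10) = 2.198, G_4 = 10^(16.9/10) = 48.98
Friis cascade:
  F = 1.439 + (1.384 − 1)/0.6950 + (7.762 − 1)/6.039 + (2.198 − 1)/1.324 = 4.015
NF = 10 log₁₀(4.015) = 6.04 dB

6.04 dB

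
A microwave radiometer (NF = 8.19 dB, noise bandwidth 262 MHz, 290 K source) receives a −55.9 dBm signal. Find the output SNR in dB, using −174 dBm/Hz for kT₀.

25.7 dB

Noise floor: N = −174 + 10 log₁₀(B) + NF
10 log₁₀(2.62×10⁸) = 84.18 dB
N = −174 + 84.18 + 8.19 = −81.63 dBm
SNR = P_sig − N = −55.9 − (−81.63) = 25.73 dB → 25.7 dB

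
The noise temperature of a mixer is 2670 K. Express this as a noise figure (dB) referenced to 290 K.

10.09 dB

F = 1 + T_e/T₀ = 1 + 2670/290 = 10.2069
NF = 10 log₁₀(10.2069) = 10.09 dB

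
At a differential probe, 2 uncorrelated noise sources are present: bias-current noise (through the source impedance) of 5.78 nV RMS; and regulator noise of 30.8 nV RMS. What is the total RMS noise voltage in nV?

31.3 nV

Uncorrelated sources add in power (mean-square): V_tot = √(ΣV_i²)
V_tot = √[(5.78×10⁻⁹)² + (3.08×10⁻⁸)²] = 3.13×10⁻⁸ V = 31.3 nV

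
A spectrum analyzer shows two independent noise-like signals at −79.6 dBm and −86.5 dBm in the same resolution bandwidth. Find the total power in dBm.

−78.8 dBm

Convert to linear, add, convert back:
P₁ = 1.10×10⁻¹¹ W, P₂ = 2.24×10⁻¹² W
P_tot = 1.32×10⁻¹¹ W → 10 log₁₀(P_tot / 10⁻³) = −78.8 dBm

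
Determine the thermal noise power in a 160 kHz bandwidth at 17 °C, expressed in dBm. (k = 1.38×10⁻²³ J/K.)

−121.9 dBm

T = 17 °C + 273.15 = 290.15 K
P_n = kTB = 1.38×10⁻²³ × 290.15 × 1.60×10⁵ = 6.41×10⁻¹⁶ W
In dBm: 10 log₁₀(6.41×10⁻¹⁶ / 10⁻³) = −121.9 dBm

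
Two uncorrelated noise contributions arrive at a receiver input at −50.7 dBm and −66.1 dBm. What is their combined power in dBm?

Convert to linear, add, convert back:
P₁ = 8.51×10⁻⁹ W, P₂ = 2.45×10⁻¹⁰ W
P_tot = 8.76×10⁻⁹ W → 10 log₁₀(P_tot / 10⁻³) = −50.6 dBm

−50.6 dBm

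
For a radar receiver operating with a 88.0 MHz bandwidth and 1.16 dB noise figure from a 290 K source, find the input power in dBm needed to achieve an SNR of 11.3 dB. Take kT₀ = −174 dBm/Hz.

Sensitivity = −174 + 10 log₁₀(B) + NF + SNR_min
= −174 + 79.44 + 1.16 + 11.3
= −82.10 dBm → −82.1 dBm

−82.1 dBm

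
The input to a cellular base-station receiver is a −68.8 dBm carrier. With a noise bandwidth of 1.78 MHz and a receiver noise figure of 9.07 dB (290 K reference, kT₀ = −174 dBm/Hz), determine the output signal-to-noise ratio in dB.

33.6 dB

Noise floor: N = −174 + 10 log₁₀(B) + NF
10 log₁₀(1.78×10⁶) = 62.5 dB
N = −174 + 62.5 + 9.07 = −102.43 dBm
SNR = P_sig − N = −68.8 − (−102.43) = 33.63 dB → 33.6 dB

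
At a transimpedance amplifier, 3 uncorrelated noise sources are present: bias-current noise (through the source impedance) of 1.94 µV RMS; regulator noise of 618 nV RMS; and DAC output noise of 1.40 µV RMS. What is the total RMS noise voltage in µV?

2.47 µV

Uncorrelated sources add in power (mean-square): V_tot = √(ΣV_i²)
V_tot = √[(1.94×10⁻⁶)² + (6.18×10⁻⁷)² + (1.40×10⁻⁶)²] = 2.47×10⁻⁶ V = 2.47 µV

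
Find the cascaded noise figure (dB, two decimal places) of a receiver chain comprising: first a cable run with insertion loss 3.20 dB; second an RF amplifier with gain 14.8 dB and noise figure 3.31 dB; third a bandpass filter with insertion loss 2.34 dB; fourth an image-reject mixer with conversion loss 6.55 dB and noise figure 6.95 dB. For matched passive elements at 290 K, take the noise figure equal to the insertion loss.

6.99 dB

Convert to linear (a loss of L dB is a gain of −L dB): F_i = 10^(NF_i/10), G_i = 10^(G_i,dB/10)
  Stage 1: F_1 = 10^(3.20/10) = 2.089, G_1 = 10^(−3.20/10) = 0.4786
  Stage 2: F_2 = 10^(3.31/10) = 2.143, G_2 = 10^(14.8/10) = 30.20
  Stage 3: F_3 = 10^(2.34/10) = 1.714, G_3 = 10^(−2.34/10) = 0.5834
  Stage 4: F_4 = 10^(6.95/10) = 4.955, G_4 = 10^(−6.55/10) = 0.2213
Friis cascade:
  F = 2.089 + (2.143 − 1)/0.4786 + (1.714 − 1)/14.45 + (4.955 − 1)/8.433 = 4.995
NF = 10 log₁₀(4.995) = 6.99 dB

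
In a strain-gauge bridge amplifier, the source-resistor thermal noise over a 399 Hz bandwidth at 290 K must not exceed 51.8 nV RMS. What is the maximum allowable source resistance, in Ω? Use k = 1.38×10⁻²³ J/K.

Johnson–Nyquist: V_n = √(4kTRB) ⇒ R = V_n² / (4kTB)
4kTB = 4 × 1.38×10⁻²³ × 290 × 3.99×10² = 6.39×10⁻¹⁸
R = (5.18×10⁻⁸)² / 6.39×10⁻¹⁸ = 4.20×10² Ω = 420 Ω

420 Ω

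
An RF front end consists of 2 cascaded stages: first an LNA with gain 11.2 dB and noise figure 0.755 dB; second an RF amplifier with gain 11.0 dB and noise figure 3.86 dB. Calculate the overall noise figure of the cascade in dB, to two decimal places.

Convert to linear (a loss of L dB is a gain of −L dB): F_i = 10^(NF_i/10), G_i = 10^(G_i,dB/10)
  Stage 1: F_1 = 10^(0.755/10) = 1.190, G_1 = 10^(11.2/10) = 13.18
  Stage 2: F_2 = 10^(3.86/10) = 2.432, G_2 = 10^(11.0/10) = 12.59
Friis cascade:
  F = 1.190 + (2.432 − 1)/13.18 = 1.299
NF = 10 log₁₀(1.299) = 1.13 dB

1.13 dB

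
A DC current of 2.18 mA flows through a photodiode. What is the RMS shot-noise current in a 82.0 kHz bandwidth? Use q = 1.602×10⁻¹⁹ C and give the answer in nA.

7.57 nA

I_n = √(2qI·B)
2qI·B = 2 × 1.602×10⁻¹⁹ × 2.18×10⁻³ × 8.20×10⁴ = 5.73×10⁻¹⁷ A²
I_n = √(5.73×10⁻¹⁷) = 7.57×10⁻⁹ A = 7.57 nA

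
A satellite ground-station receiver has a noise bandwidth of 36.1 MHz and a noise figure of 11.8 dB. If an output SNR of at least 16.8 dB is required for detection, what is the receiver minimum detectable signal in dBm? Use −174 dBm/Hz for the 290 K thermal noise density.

Sensitivity = −174 + 10 log₁₀(B) + NF + SNR_min
= −174 + 75.58 + 11.8 + 16.8
= −69.82 dBm → −69.8 dBm

−69.8 dBm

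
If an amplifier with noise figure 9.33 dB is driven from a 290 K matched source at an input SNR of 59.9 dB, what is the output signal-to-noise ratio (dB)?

By definition F = SNR_in/SNR_out, so in dB: SNR_out = SNR_in − NF
SNR_out = 59.9 − 9.33 = 50.57 dB

50.57 dB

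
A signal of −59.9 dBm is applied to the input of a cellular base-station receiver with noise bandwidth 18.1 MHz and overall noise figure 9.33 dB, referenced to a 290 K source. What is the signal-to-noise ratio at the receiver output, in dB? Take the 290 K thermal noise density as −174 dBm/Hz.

Noise floor: N = −174 + 10 log₁₀(B) + NF
10 log₁₀(1.81×10⁷) = 72.58 dB
N = −174 + 72.58 + 9.33 = −92.09 dBm
SNR = P_sig − N = −59.9 − (−92.09) = 32.19 dB → 32.2 dB

32.2 dB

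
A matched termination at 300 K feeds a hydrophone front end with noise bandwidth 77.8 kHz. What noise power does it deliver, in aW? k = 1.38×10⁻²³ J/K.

P_n = kTB = 1.38×10⁻²³ × 300 × 7.78×10⁴ = 3.22×10⁻¹⁶ W = 322 aW

322 aW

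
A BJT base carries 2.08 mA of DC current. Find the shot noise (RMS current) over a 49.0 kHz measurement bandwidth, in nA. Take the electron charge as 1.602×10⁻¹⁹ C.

I_n = √(2qI·B)
2qI·B = 2 × 1.602×10⁻¹⁹ × 2.08×10⁻³ × 4.90×10⁴ = 3.27×10⁻¹⁷ A²
I_n = √(3.27×10⁻¹⁷) = 5.71×10⁻⁹ A = 5.71 nA

5.71 nA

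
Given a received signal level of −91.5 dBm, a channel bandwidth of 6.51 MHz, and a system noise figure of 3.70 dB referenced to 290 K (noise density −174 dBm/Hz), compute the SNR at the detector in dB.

10.7 dB

Noise floor: N = −174 + 10 log₁₀(B) + NF
10 log₁₀(6.51×10⁶) = 68.14 dB
N = −174 + 68.14 + 3.70 = −102.16 dBm
SNR = P_sig − N = −91.5 − (−102.16) = 10.66 dB → 10.7 dB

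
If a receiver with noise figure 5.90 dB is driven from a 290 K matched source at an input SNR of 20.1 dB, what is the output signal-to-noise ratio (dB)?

By definition F = SNR_in/SNR_out, so in dB: SNR_out = SNR_in − NF
SNR_out = 20.1 − 5.90 = 14.20 dB

14.20 dB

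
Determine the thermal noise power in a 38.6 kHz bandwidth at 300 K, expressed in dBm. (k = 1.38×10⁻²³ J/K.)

P_n = kTB = 1.38×10⁻²³ × 300 × 3.86×10⁴ = 1.60×10⁻¹⁶ W
In dBm: 10 log₁₀(1.60×10⁻¹⁶ / 10⁻³) = −128.0 dBm

−128.0 dBm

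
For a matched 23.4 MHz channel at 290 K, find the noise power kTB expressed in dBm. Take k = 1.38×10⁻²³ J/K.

P_n = kTB = 1.38×10⁻²³ × 290 × 2.34×10⁷ = 9.36×10⁻¹⁴ W
In dBm: 10 log₁₀(9.36×10⁻¹⁴ / 10⁻³) = −100.3 dBm

−100.3 dBm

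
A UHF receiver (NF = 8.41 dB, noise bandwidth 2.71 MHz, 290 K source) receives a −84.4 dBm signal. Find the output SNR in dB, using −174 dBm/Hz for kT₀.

16.9 dB

Noise floor: N = −174 + 10 log₁₀(B) + NF
10 log₁₀(2.71×10⁶) = 64.33 dB
N = −174 + 64.33 + 8.41 = −101.26 dBm
SNR = P_sig − N = −84.4 − (−101.26) = 16.86 dB → 16.9 dB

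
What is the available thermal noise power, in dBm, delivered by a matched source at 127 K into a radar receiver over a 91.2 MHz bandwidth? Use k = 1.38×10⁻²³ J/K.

P_n = kTB = 1.38×10⁻²³ × 127 × 9.12×10⁷ = 1.60×10⁻¹³ W
In dBm: 10 log₁₀(1.60×10⁻¹³ / 10⁻³) = −98.0 dBm

−98.0 dBm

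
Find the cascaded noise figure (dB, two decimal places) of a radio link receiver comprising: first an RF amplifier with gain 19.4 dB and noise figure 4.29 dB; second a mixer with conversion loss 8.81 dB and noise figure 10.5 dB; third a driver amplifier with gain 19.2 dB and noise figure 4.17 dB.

4.69 dB

Convert to linear (a loss of L dB is a gain of −L dB): F_i = 10^(NF_i/10), G_i = 10^(G_i,dB/10)
  Stage 1: F_1 = 10^(4.29/10) = 2.685, G_1 = 10^(19.4/10) = 87.10
  Stage 2: F_2 = 10^(10.5/10) = 11.22, G_2 = 10^(−8.81/10) = 0.1315
  Stage 3: F_3 = 10^(4.17/10) = 2.612, G_3 = 10^(19.2/10) = 83.18
Friis cascade:
  F = 2.685 + (11.22 − 1)/87.10 + (2.612 − 1)/11.46 = 2.943
NF = 10 log₁₀(2.943) = 4.69 dB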